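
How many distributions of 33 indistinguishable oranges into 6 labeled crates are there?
C(33+6-1, 6-1) = C(38, 5) = 501942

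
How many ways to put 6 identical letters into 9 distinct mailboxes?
C(6+9-1, 9-1) = C(14, 8) = 3003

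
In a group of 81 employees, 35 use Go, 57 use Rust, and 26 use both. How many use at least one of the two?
|A∪B| = |A| + |B| - |A∩B| = 35 + 57 - 26 = 66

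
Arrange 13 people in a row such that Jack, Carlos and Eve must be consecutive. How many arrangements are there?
Treat the 3 as one block: (13-3+1)! × 3! = 39916800 × 6 = 239500800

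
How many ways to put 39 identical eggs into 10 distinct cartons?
C(39+10-1, 10-1) = C(48, 9) = 1677106640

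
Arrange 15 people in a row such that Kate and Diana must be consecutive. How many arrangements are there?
Treat the 2 as one block: (15-2+1)! × 2! = 87178291200 × 2 = 174356582400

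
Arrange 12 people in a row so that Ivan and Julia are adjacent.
Treat as block: (12-1)! × 2! = 39916800 × 2 = 79833600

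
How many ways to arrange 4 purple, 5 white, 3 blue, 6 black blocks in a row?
18! / (4! × 5! × 3! × 6!) = 514594080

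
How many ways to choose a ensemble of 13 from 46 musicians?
C(46,13) = 46!/(13!×33!) = 101766230790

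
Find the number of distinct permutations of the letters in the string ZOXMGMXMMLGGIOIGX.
17! / (2! × 2! × 4! × 4! × 1! × 3! × 1!) = 25729704000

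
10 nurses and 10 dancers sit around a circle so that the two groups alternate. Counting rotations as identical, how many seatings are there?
Fix one of the nurses: (10-1)! ways for the remaining nurses, × 10! ways for the dancers = 362880 × 3628800 = 1316818944000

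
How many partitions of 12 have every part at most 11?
Let r_j(i) = number of partitions of i into parts ≤ j, for i = 0..12. r_1(i) = 1 for all i; r_j(i) = r_{j-1}(i) + r_j(i-j). Rows j = 2..11: ≤2: 1 1 2 2 3 3 4 4 5 5 6 6 7; ≤3: 1 1 2 3 4 5 7 8 10 12 14 16 19; ≤4: 1 1 2 3 5 6 9 11 15 18 23 27 34; ≤5: 1 1 2 3 5 7 10 13 18 23 30 37 47; ≤6: 1 1 2 3 5 7 11 14 20 26 35 44 58; ≤7: 1 1 2 3 5 7 11 15 21 28 38 49 65; ≤8: 1 1 2 3 5 7 11 15 22 29 40 52 70; ≤9: 1 1 2 3 5 7 11 15 22 30 41 54 73; ≤10: 1 1 2 3 5 7 11 15 22 30 42 55 75; ≤11: 1 1 2 3 5 7 11 15 22 30 42 56 76. r_11(12) = 76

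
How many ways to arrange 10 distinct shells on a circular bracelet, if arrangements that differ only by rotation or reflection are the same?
(10-1)!/2 = 362880/2 = 181440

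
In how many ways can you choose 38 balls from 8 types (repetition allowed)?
C(38+8-1, 8-1) = C(45, 7) = 45379620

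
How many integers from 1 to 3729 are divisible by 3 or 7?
⌊3729/3⌋ + ⌊3729/7⌋ - ⌊3729/21⌋ = 1243 + 532 - 177 = 1598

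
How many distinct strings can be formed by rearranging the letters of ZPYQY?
5! / (1! × 1! × 1! × 2!) = 60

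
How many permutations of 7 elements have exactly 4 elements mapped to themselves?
Choose the 4 fixed points C(7,4) = 35, derange the rest: !3 = Σ_{j=0}^{3} (-1)^j·3!/j! = 6 - 6 + 3 - 1 = 2. Product = 35 × 2 = 70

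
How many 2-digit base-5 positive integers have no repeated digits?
First digit: 4 choices (nonzero). Then descending: 4 × 4 = 16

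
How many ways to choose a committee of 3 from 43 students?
C(43,3) = 43!/(3!×40!) = 12341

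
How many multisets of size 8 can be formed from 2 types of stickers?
C(8+2-1, 2-1) = C(9, 1) = 9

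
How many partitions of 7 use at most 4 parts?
By conjugation, equals partitions of 7 into parts ≤ 4. Let r_j(i) = number of partitions of i into parts ≤ j, for i = 0..7. r_1(i) = 1 for all i; r_j(i) = r_{j-1}(i) + r_j(i-j). Rows j = 2..4: ≤2: 1 1 2 2 3 3 4 4; ≤3: 1 1 2 3 4 5 7 8; ≤4: 1 1 2 3 5 6 9 11. r_4(7) = 11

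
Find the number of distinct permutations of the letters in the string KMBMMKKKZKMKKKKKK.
17! / (11! × 1! × 4! × 1!) = 371280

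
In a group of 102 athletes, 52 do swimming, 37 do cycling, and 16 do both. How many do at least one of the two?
|A∪B| = |A| + |B| - |A∩B| = 52 + 37 - 16 = 73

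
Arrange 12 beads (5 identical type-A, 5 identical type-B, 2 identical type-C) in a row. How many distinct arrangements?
12! / (5! × 5! × 2!) = 16632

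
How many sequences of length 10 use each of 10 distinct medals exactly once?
10! = 3628800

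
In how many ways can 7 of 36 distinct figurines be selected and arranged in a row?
P(36,7) = 36!/(36-7)! = 42072307200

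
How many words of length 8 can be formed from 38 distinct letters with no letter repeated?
P(38,8) = 38!/(38-8)! = 1971788797440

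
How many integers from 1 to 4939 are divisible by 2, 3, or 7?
⌊4939/2⌋+⌊4939/3⌋+⌊4939/7⌋ - ⌊4939/6⌋-⌊4939/14⌋-⌊4939/21⌋ + ⌊4939/42⌋ = 2469+1646+705 - 823-352-235 + 117 = 3527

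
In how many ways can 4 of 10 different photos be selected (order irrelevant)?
C(10,4) = 10!/(4!×6!) = 210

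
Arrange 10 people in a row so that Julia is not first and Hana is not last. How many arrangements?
By inclusion-exclusion: 10! - 2×(10-1)! + (10-2)! = 3628800 - 725760 + 40320 = 2943360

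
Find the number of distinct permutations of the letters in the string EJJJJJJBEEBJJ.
13! / (8! × 3! × 2!) = 12870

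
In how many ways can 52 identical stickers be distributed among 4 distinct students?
C(52+4-1, 4-1) = C(55, 3) = 26235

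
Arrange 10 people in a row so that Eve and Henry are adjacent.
Treat as block: (10-1)! × 2! = 362880 × 2 = 725760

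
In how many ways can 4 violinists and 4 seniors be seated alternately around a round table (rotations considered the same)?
Fix one of the violinists: (4-1)! ways for the remaining violinists, × 4! ways for the seniors = 6 × 24 = 144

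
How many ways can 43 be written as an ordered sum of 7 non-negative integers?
C(43+7-1, 7-1) = C(49, 6) = 13983816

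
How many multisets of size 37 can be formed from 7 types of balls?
C(37+7-1, 7-1) = C(43, 6) = 6096454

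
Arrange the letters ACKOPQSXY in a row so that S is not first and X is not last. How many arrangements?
By inclusion-exclusion: 9! - 2×(9-1)! + (9-2)! = 362880 - 80640 + 5040 = 287280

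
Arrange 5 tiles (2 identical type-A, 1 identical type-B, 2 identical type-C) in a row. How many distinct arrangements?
5! / (2! × 1! × 2!) = 30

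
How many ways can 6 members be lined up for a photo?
6! = 720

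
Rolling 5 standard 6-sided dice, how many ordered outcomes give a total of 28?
Coefficient of x^28 in (x + x² + ... + x^6)^5. By inclusion-exclusion on dice exceeding 6: Σ_j (-1)^j C(5,j)·C(28-1-6j, 4) = C(5,0)·C(27,4) - C(5,1)·C(21,4) + C(5,2)·C(15,4) - C(5,3)·C(9,4) = 1·17550 - 5·5985 + 10·1365 - 10·126 = 15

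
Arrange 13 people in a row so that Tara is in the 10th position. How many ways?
Fix one position: (13-1)! = 479001600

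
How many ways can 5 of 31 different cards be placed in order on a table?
P(31,5) = 31!/(31-5)! = 20389320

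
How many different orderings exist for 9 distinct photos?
9! = 362880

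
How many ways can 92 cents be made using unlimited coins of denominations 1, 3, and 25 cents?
Coefficient of x^92 in 1/(1-x^1) · 1/(1-x^3) · 1/(1-x^25). Case on j = number of 25-cent coins (j = 0..3); remainder r = 92 - 25j is made from {1,3} in ⌊r/3⌋+1 ways. r = 92, 67, 42, 17 → 31 + 23 + 15 + 6 = 75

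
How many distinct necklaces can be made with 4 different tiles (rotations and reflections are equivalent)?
(4-1)!/2 = 6/2 = 3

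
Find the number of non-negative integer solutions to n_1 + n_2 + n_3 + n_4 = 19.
C(19+4-1, 4-1) = C(22, 3) = 1540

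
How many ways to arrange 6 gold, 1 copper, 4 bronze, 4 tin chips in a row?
15! / (6! × 1! × 4! × 4!) = 3153150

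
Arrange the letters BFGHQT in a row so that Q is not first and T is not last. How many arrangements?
By inclusion-exclusion: 6! - 2×(6-1)! + (6-2)! = 720 - 240 + 24 = 504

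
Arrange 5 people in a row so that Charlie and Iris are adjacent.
Treat as block: (5-1)! × 2! = 24 × 2 = 48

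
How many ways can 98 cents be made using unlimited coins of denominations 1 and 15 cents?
Coefficient of x^98 in 1/(1-x^1) · 1/(1-x^15). Use j coins of 15 for j = 0..⌊98/15⌋ = 6, the rest in 1s: 6 + 1 = 7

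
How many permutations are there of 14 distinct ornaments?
14! = 87178291200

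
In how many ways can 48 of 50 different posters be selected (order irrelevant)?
C(50,48) = 50!/(48!×2!) = 1225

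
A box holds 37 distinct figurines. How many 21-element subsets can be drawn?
C(37,21) = 37!/(21!×16!) = 12875774670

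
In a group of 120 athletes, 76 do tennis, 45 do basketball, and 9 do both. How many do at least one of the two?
|A∪B| = |A| + |B| - |A∩B| = 76 + 45 - 9 = 112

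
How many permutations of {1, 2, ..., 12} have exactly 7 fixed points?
Choose the 7 fixed points C(12,7) = 792, derange the rest: !5 = Σ_{j=0}^{5} (-1)^j·5!/j! = 120 - 120 + 60 - 20 + 5 - 1 = 44. Product = 792 × 44 = 34848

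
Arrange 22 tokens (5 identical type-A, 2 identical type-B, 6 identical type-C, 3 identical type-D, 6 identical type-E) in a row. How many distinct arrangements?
22! / (5! × 2! × 6! × 3! × 6!) = 1505702278080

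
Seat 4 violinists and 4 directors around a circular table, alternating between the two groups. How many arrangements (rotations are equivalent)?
Fix one of the violinists: (4-1)! ways for the remaining violinists, × 4! ways for the directors = 6 × 24 = 144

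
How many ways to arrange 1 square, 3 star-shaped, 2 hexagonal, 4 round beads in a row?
10! / (1! × 3! × 2! × 4!) = 12600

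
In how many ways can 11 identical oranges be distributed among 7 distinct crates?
C(11+7-1, 7-1) = C(17, 6) = 12376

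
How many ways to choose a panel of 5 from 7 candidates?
C(7,5) = 7!/(5!×2!) = 21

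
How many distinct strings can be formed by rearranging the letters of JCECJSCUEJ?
10! / (1! × 2! × 1! × 3! × 3!) = 50400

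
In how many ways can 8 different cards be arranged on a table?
8! = 40320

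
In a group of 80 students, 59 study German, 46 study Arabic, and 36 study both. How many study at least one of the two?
|A∪B| = |A| + |B| - |A∩B| = 59 + 46 - 36 = 69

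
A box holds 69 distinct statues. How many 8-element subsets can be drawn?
C(69,8) = 69!/(8!×61!) = 8361453672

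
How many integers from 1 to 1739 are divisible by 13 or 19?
⌊1739/13⌋ + ⌊1739/19⌋ - ⌊1739/247⌋ = 133 + 91 - 7 = 217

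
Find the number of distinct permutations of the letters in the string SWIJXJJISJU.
11! / (1! × 1! × 2! × 1! × 2! × 4!) = 415800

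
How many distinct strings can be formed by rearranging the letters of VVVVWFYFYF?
10! / (3! × 2! × 1! × 4!) = 12600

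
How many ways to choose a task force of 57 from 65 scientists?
C(65,57) = 65!/(57!×8!) = 5047381560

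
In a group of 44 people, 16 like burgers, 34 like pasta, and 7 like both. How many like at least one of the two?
|A∪B| = |A| + |B| - |A∩B| = 16 + 34 - 7 = 43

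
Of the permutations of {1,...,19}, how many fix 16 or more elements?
Exactly j fixed points: C(19,j)·!(19-j); sum over j ≥ 16 (derangement numbers via !m = (m-1)·(!(m-1) + !(m-2)): !0..!3 = 1, 0, 1, 2). Σ_{j=16}^{19} C(19,j)·!(19-j) = C(19,16)·!3 + C(19,17)·!2 + C(19,18)·!1 + C(19,19)·!0 = 969·2 + 171·1 + 19·0 + 1·1 = 2110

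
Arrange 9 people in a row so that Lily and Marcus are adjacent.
Treat as block: (9-1)! × 2! = 40320 × 2 = 80640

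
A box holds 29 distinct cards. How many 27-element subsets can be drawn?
C(29,27) = 29!/(27!×2!) = 406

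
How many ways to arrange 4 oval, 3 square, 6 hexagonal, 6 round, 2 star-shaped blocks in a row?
21! / (4! × 3! × 6! × 6! × 2!) = 342205063200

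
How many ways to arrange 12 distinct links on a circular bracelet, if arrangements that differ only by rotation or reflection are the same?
(12-1)!/2 = 39916800/2 = 19958400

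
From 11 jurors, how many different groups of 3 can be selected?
C(11,3) = 11!/(3!×8!) = 165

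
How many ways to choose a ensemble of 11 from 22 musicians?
C(22,11) = 22!/(11!×11!) = 705432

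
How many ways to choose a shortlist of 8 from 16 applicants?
C(16,8) = 16!/(8!×8!) = 12870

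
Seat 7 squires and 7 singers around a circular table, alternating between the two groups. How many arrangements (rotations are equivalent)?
Fix one of the squires: (7-1)! ways for the remaining squires, × 7! ways for the singers = 720 × 5040 = 3628800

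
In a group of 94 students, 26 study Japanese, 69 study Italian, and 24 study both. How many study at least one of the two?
|A∪B| = |A| + |B| - |A∩B| = 26 + 69 - 24 = 71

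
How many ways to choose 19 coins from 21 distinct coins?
C(21,19) = 21!/(19!×2!) = 210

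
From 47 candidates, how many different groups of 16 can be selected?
C(47,16) = 47!/(16!×31!) = 1503232609098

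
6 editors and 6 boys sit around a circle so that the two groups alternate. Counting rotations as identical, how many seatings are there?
Fix one of the editors: (6-1)! ways for the remaining editors, × 6! ways for the boys = 120 × 720 = 86400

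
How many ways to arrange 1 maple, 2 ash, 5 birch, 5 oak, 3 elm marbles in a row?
16! / (1! × 2! × 5! × 5! × 3!) = 121080960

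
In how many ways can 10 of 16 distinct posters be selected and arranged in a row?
P(16,10) = 16!/(16-10)! = 29059430400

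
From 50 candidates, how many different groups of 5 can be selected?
C(50,5) = 50!/(5!×45!) = 2118760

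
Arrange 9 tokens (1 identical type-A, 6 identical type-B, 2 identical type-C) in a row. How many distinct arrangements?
9! / (1! × 6! × 2!) = 252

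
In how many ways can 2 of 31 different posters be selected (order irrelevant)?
C(31,2) = 31!/(2!×29!) = 465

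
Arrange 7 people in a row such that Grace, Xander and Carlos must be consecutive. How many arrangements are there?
Treat the 3 as one block: (7-3+1)! × 3! = 120 × 6 = 720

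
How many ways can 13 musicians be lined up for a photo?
13! = 6227020800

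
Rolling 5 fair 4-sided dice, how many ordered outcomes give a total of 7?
Coefficient of x^7 in (x + x² + ... + x^4)^5. By inclusion-exclusion on dice exceeding 4: Σ_j (-1)^j C(5,j)·C(7-1-4j, 4) = C(5,0)·C(6,4) = 1·15 = 15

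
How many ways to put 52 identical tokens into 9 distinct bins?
C(52+9-1, 9-1) = C(60, 8) = 2558620845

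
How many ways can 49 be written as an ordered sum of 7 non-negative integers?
C(49+7-1, 7-1) = C(55, 6) = 28989675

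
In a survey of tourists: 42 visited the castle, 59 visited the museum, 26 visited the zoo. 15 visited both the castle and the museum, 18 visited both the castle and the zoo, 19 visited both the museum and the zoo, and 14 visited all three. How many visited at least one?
|A∪B∪C| = 42+59+26-15-18-19+14 = 89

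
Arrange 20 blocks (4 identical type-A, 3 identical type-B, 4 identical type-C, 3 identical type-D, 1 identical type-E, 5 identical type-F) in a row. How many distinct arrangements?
20! / (4! × 3! × 4! × 3! × 1! × 5!) = 977728752000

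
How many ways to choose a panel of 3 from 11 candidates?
C(11,3) = 11!/(3!×8!) = 165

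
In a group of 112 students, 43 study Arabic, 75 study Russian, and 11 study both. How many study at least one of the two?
|A∪B| = |A| + |B| - |A∩B| = 43 + 75 - 11 = 107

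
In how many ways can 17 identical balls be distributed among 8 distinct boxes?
C(17+8-1, 8-1) = C(24, 7) = 346104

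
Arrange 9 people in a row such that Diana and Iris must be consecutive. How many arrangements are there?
Treat the 2 as one block: (9-2+1)! × 2! = 40320 × 2 = 80640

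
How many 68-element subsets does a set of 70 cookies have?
C(70,68) = 70!/(68!×2!) = 2415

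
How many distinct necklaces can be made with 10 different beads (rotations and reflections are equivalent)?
(10-1)!/2 = 362880/2 = 181440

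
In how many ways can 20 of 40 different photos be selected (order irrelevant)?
C(40,20) = 40!/(20!×20!) = 137846528820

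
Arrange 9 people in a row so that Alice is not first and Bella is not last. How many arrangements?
By inclusion-exclusion: 9! - 2×(9-1)! + (9-2)! = 362880 - 80640 + 5040 = 287280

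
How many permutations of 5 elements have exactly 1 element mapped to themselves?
Choose the 1 fixed point C(5,1) = 5, derange the rest: !4 = Σ_{j=0}^{4} (-1)^j·4!/j! = 24 - 24 + 12 - 4 + 1 = 9. Product = 5 × 9 = 45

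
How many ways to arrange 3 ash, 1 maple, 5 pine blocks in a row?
9! / (3! × 1! × 5!) = 504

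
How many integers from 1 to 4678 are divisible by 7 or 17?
⌊4678/7⌋ + ⌊4678/17⌋ - ⌊4678/119⌋ = 668 + 275 - 39 = 904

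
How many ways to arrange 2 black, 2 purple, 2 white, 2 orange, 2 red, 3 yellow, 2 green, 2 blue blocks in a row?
17! / (2! × 2! × 2! × 2! × 2! × 3! × 2! × 2!) = 463134672000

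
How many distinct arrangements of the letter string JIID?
4! / (2! × 1! × 1!) = 12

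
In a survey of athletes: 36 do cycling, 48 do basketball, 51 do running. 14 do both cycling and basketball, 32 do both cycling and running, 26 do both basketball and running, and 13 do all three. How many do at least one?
|A∪B∪C| = 36+48+51-14-32-26+13 = 76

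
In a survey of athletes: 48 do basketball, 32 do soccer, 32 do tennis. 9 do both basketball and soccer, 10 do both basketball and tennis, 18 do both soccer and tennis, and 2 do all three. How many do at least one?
|A∪B∪C| = 48+32+32-9-10-18+2 = 77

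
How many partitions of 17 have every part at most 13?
Let r_j(i) = number of partitions of i into parts ≤ j, for i = 0..17. r_1(i) = 1 for all i; r_j(i) = r_{j-1}(i) + r_j(i-j). Rows j = 2..13: ≤2: 1 1 2 2 3 3 4 4 5 5 6 6 7 7 8 8 9 9; ≤3: 1 1 2 3 4 5 7 8 10 12 14 16 19 21 24 27 30 33; ≤4: 1 1 2 3 5 6 9 11 15 18 23 27 34 39 47 54 64 72; ≤5: 1 1 2 3 5 7 10 13 18 23 30 37 47 57 70 84 101 119; ≤6: 1 1 2 3 5 7 11 14 20 26 35 44 58 71 90 110 136 163; ≤7: 1 1 2 3 5 7 11 15 21 28 38 49 65 82 105 131 164 201; ≤8: 1 1 2 3 5 7 11 15 22 29 40 52 70 89 116 146 186 230; ≤9: 1 1 2 3 5 7 11 15 22 30 41 54 73 94 123 157 201 252; ≤10: 1 1 2 3 5 7 11 15 22 30 42 55 75 97 128 164 212 267; ≤11: 1 1 2 3 5 7 11 15 22 30 42 56 76 99 131 169 219 278; ≤12: 1 1 2 3 5 7 11 15 22 30 42 56 77 100 133 172 224 285; ≤13: 1 1 2 3 5 7 11 15 22 30 42 56 77 101 134 174 227 290. r_13(17) = 290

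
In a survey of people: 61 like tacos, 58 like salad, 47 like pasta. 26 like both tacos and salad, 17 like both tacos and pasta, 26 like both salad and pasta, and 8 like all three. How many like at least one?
|A∪B∪C| = 61+58+47-26-17-26+8 = 105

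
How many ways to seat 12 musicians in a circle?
Circular: fix one position, arrange the rest. (12-1)! = 39916800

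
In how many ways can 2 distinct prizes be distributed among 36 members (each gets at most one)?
P(36,2) = 36!/(36-2)! = 1260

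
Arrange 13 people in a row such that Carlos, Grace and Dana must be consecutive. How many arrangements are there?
Treat the 3 as one block: (13-3+1)! × 3! = 39916800 × 6 = 239500800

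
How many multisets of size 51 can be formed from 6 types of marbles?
C(51+6-1, 6-1) = C(56, 5) = 3819816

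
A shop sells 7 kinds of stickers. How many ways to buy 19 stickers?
C(19+7-1, 7-1) = C(25, 6) = 177100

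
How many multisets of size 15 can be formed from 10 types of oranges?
C(15+10-1, 10-1) = C(24, 9) = 1307504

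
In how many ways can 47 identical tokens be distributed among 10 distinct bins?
C(47+10-1, 10-1) = C(56, 9) = 7575968400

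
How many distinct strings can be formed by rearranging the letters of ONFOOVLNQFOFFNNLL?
17! / (4! × 3! × 4! × 1! × 1! × 4!) = 4288284000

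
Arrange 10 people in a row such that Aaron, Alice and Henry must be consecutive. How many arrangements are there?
Treat the 3 as one block: (10-3+1)! × 3! = 40320 × 6 = 241920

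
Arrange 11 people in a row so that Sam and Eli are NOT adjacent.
Total - adjacent = 11! - (11-1)!×2 = 39916800 - 7257600 = 32659200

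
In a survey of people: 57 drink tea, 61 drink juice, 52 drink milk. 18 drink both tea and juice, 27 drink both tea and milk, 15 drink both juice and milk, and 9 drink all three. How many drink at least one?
|A∪B∪C| = 57+61+52-18-27-15+9 = 119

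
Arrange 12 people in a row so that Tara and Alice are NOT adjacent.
Total - adjacent = 12! - (12-1)!×2 = 479001600 - 79833600 = 399168000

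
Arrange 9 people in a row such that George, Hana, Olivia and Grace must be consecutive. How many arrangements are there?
Treat the 4 as one block: (9-4+1)! × 4! = 720 × 24 = 17280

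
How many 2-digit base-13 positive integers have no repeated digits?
First digit: 12 choices (nonzero). Then descending: 12 × 12 = 144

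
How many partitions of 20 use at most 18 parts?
By conjugation, equals partitions of 20 into parts ≤ 18. Let r_j(i) = number of partitions of i into parts ≤ j, for i = 0..20. r_1(i) = 1 for all i; r_j(i) = r_{j-1}(i) + r_j(i-j). Rows j = 2..18: ≤2: 1 1 2 2 3 3 4 4 5 5 6 6 7 7 8 8 9 9 10 10 11; ≤3: 1 1 2 3 4 5 7 8 10 12 14 16 19 21 24 27 30 33 37 40 44; ≤4: 1 1 2 3 5 6 9 11 15 18 23 27 34 39 47 54 64 72 84 94 108; ≤5: 1 1 2 3 5 7 10 13 18 23 30 37 47 57 70 84 101 119 141 164 192; ≤6: 1 1 2 3 5 7 11 14 20 26 35 44 58 71 90 110 136 163 199 235 282; ≤7: 1 1 2 3 5 7 11 15 21 28 38 49 65 82 105 131 164 201 248 300 364; ≤8: 1 1 2 3 5 7 11 15 22 29 40 52 70 89 116 146 186 230 288 352 434; ≤9: 1 1 2 3 5 7 11 15 22 30 41 54 73 94 123 157 201 252 318 393 488; ≤10: 1 1 2 3 5 7 11 15 22 30 42 55 75 97 128 164 212 267 340 423 530; ≤11: 1 1 2 3 5 7 11 15 22 30 42 56 76 99 131 169 219 278 355 445 560; ≤12: 1 1 2 3 5 7 11 15 22 30 42 56 77 100 133 172 224 285 366 460 582; ≤13: 1 1 2 3 5 7 11 15 22 30 42 56 77 101 134 174 227 290 373 471 597; ≤14: 1 1 2 3 5 7 11 15 22 30 42 56 77 101 135 175 229 293 378 478 608; ≤15: 1 1 2 3 5 7 11 15 22 30 42 56 77 101 135 176 230 295 381 483 615; ≤16: 1 1 2 3 5 7 11 15 22 30 42 56 77 101 135 176 231 296 383 486 620; ≤17: 1 1 2 3 5 7 11 15 22 30 42 56 77 101 135 176 231 297 384 488 623; ≤18: 1 1 2 3 5 7 11 15 22 30 42 56 77 101 135 176 231 297 385 489 625. r_18(20) = 625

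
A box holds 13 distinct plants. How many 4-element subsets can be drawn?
C(13,4) = 13!/(4!×9!) = 715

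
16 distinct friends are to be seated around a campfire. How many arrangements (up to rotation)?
Circular: fix one position, arrange the rest. (16-1)! = 1307674368000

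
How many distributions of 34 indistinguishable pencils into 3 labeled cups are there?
C(34+3-1, 3-1) = C(36, 2) = 630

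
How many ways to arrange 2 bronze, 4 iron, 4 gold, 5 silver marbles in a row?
15! / (2! × 4! × 4! × 5!) = 9459450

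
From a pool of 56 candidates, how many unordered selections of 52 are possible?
C(56,52) = 56!/(52!×4!) = 367290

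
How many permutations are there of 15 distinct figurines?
15! = 1307674368000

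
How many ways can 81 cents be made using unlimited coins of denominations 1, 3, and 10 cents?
Coefficient of x^81 in 1/(1-x^1) · 1/(1-x^3) · 1/(1-x^10). Case on j = number of 10-cent coins (j = 0..8); remainder r = 81 - 10j is made from {1,3} in ⌊r/3⌋+1 ways. r = 81, 71, 61, 51, 41, 31, 21, 11, 1 → 28 + 24 + 21 + 18 + 14 + 11 + 8 + 4 + 1 = 129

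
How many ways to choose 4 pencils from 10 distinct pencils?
C(10,4) = 10!/(4!×6!) = 210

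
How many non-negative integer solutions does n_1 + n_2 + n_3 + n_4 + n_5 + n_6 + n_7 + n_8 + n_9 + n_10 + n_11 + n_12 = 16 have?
C(16+12-1, 12-1) = C(27, 11) = 13037895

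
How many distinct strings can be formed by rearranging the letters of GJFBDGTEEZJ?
11! / (2! × 1! × 1! × 2! × 1! × 1! × 2! × 1!) = 4989600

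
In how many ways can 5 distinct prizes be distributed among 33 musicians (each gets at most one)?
P(33,5) = 33!/(33-5)! = 28480320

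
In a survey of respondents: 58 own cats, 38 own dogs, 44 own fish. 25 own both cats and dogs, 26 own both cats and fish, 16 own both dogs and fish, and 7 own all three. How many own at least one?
|A∪B∪C| = 58+38+44-25-26-16+7 = 80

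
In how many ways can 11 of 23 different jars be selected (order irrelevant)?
C(23,11) = 23!/(11!×12!) = 1352078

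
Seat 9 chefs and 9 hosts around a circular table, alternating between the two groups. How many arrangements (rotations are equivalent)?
Fix one of the chefs: (9-1)! ways for the remaining chefs, × 9! ways for the hosts = 40320 × 362880 = 14631321600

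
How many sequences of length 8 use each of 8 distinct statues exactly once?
8! = 40320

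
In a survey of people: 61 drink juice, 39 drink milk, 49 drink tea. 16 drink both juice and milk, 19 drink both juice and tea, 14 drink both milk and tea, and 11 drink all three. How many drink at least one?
|A∪B∪C| = 61+39+49-16-19-14+11 = 111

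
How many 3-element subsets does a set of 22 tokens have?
C(22,3) = 22!/(3!×19!) = 1540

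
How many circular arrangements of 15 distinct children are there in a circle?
Circular: fix one position, arrange the rest. (15-1)! = 87178291200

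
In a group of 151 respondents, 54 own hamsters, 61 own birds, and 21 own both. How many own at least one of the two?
|A∪B| = |A| + |B| - |A∩B| = 54 + 61 - 21 = 94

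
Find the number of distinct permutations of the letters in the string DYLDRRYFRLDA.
12! / (3! × 2! × 1! × 3! × 2! × 1!) = 3326400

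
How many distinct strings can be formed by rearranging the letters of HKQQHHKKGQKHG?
13! / (4! × 4! × 2! × 3!) = 900900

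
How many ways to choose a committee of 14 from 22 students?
C(22,14) = 22!/(14!×8!) = 319770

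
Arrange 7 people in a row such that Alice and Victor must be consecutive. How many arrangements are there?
Treat the 2 as one block: (7-2+1)! × 2! = 720 × 2 = 1440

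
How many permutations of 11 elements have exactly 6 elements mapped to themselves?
Choose the 6 fixed points C(11,6) = 462, derange the rest: !5 = Σ_{j=0}^{5} (-1)^j·5!/j! = 120 - 120 + 60 - 20 + 5 - 1 = 44. Product = 462 × 44 = 20328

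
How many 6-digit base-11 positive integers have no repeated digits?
First digit: 10 choices (nonzero). Then descending: 10 × 10 × 9 × 8 × 7 × 6 = 302400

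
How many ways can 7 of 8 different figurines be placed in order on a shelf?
P(8,7) = 8!/(8-7)! = 40320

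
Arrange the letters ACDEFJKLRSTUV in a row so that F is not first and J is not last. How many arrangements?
By inclusion-exclusion: 13! - 2×(13-1)! + (13-2)! = 6227020800 - 958003200 + 39916800 = 5308934400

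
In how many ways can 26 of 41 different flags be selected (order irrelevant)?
C(41,26) = 41!/(26!×15!) = 63432274896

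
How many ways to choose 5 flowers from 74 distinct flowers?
C(74,5) = 74!/(5!×69!) = 16108764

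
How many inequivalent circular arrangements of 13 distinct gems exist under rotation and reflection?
(13-1)!/2 = 479001600/2 = 239500800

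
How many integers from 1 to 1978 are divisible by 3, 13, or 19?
⌊1978/3⌋+⌊1978/13⌋+⌊1978/19⌋ - ⌊1978/39⌋-⌊1978/57⌋-⌊1978/247⌋ + ⌊1978/741⌋ = 659+152+104 - 50-34-8 + 2 = 825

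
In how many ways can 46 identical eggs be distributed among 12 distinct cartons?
C(46+12-1, 12-1) = C(57, 11) = 184509266760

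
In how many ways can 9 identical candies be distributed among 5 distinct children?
C(9+5-1, 5-1) = C(13, 4) = 715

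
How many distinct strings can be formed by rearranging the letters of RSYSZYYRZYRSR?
13! / (4! × 4! × 2! × 3!) = 900900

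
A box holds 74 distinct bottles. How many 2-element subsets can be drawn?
C(74,2) = 74!/(2!×72!) = 2701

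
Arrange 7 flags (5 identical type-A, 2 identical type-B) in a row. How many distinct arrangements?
7! / (5! × 2!) = 21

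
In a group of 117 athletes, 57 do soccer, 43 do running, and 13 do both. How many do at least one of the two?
|A∪B| = |A| + |B| - |A∩B| = 57 + 43 - 13 = 87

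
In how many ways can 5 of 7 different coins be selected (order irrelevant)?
C(7,5) = 7!/(5!×2!) = 21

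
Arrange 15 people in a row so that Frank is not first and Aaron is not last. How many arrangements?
By inclusion-exclusion: 15! - 2×(15-1)! + (15-2)! = 1307674368000 - 174356582400 + 6227020800 = 1139544806400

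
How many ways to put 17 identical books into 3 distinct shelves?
C(17+3-1, 3-1) = C(19, 2) = 171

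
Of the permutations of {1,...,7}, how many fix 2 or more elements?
Exactly j fixed points: C(7,j)·!(7-j); sum over j ≥ 2 (derangement numbers via !m = (m-1)·(!(m-1) + !(m-2)): !0..!5 = 1, 0, 1, 2, 9, 44). Σ_{j=2}^{7} C(7,j)·!(7-j) = C(7,2)·!5 + C(7,3)·!4 + C(7,4)·!3 + C(7,5)·!2 + C(7,6)·!1 + C(7,7)·!0 = 21·44 + 35·9 + 35·2 + 21·1 + 7·0 + 1·1 = 1331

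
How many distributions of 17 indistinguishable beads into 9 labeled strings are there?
C(17+9-1, 9-1) = C(25, 8) = 1081575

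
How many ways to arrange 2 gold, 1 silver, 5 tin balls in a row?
8! / (2! × 1! × 5!) = 168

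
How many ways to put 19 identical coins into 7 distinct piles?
C(19+7-1, 7-1) = C(25, 6) = 177100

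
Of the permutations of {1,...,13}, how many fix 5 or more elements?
Exactly j fixed points: C(13,j)·!(13-j); sum over j ≥ 5 (derangement numbers via !m = (m-1)·(!(m-1) + !(m-2)): !0..!8 = 1, 0, 1, 2, 9, 44, 265, 1854, 14833). Σ_{j=5}^{13} C(13,j)·!(13-j) = C(13,5)·!8 + C(13,6)·!7 + C(13,7)·!6 + C(13,8)·!5 + C(13,9)·!4 + C(13,10)·!3 + C(13,11)·!2 + C(13,12)·!1 + C(13,13)·!0 = 1287·14833 + 1716·1854 + 1716·265 + 1287·44 + 715·9 + 286·2 + 78·1 + 13·0 + 1·1 = 22789989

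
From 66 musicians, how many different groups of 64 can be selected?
C(66,64) = 66!/(64!×2!) = 2145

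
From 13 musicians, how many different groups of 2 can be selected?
C(13,2) = 13!/(2!×11!) = 78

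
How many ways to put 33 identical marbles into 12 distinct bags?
C(33+12-1, 12-1) = C(44, 11) = 7669339132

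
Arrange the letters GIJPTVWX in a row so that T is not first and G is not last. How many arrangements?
By inclusion-exclusion: 8! - 2×(8-1)! + (8-2)! = 40320 - 10080 + 720 = 30960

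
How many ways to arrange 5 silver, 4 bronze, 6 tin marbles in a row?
15! / (5! × 4! × 6!) = 630630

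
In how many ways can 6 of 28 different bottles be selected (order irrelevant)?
C(28,6) = 28!/(6!×22!) = 376740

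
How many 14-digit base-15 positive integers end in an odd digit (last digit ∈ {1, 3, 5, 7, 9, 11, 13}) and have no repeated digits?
Last∈{1,3,5,7,9,11,13}. Last=0: 0. Last nonzero: 7×13×P(13,12) = 566658892800. Total = 566658892800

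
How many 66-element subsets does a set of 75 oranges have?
C(75,66) = 75!/(66!×9!) = 125595622175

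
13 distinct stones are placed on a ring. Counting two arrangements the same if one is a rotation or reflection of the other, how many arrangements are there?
(13-1)!/2 = 479001600/2 = 239500800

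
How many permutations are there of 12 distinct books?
12! = 479001600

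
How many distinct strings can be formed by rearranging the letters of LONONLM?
7! / (2! × 2! × 1! × 2!) = 630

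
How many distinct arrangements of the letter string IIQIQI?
6! / (2! × 4!) = 15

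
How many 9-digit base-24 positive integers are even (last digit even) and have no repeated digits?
Last∈{0,2,4,6,8,10,12,14,16,18,20,22}. Last=0: 19769460480. Last nonzero: 11×22×P(22,7) = 208009105920. Total = 227778566400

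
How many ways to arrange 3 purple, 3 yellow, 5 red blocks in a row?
11! / (3! × 3! × 5!) = 9240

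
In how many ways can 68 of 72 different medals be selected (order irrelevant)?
C(72,68) = 72!/(68!×4!) = 1028790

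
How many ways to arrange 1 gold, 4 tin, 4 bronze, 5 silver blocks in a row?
14! / (1! × 4! × 4! × 5!) = 1261260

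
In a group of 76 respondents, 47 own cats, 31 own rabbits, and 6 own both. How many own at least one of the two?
|A∪B| = |A| + |B| - |A∩B| = 47 + 31 - 6 = 72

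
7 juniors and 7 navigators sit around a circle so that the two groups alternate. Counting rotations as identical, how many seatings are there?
Fix one of the juniors: (7-1)! ways for the remaining juniors, × 7! ways for the navigators = 720 × 5040 = 3628800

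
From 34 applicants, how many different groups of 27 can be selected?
C(34,27) = 34!/(27!×7!) = 5379616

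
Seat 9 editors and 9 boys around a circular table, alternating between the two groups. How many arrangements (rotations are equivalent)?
Fix one of the editors: (9-1)! ways for the remaining editors, × 9! ways for the boys = 40320 × 362880 = 14631321600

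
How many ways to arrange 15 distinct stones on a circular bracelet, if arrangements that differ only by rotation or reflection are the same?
(15-1)!/2 = 87178291200/2 = 43589145600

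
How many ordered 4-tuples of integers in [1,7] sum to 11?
Coefficient of x^11 in (x + x² + ... + x^7)^4. By inclusion-exclusion on dice exceeding 7: Σ_j (-1)^j C(4,j)·C(11-1-7j, 3) = C(4,0)·C(10,3) - C(4,1)·C(3,3) = 1·120 - 4·1 = 116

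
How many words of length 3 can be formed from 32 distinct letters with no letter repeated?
P(32,3) = 32!/(32-3)! = 29760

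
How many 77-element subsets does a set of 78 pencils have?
C(78,77) = 78!/(77!×1!) = 78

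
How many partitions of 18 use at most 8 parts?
By conjugation, equals partitions of 18 into parts ≤ 8. Let r_j(i) = number of partitions of i into parts ≤ j, for i = 0..18. r_1(i) = 1 for all i; r_j(i) = r_{j-1}(i) + r_j(i-j). Rows j = 2..8: ≤2: 1 1 2 2 3 3 4 4 5 5 6 6 7 7 8 8 9 9 10; ≤3: 1 1 2 3 4 5 7 8 10 12 14 16 19 21 24 27 30 33 37; ≤4: 1 1 2 3 5 6 9 11 15 18 23 27 34 39 47 54 64 72 84; ≤5: 1 1 2 3 5 7 10 13 18 23 30 37 47 57 70 84 101 119 141; ≤6: 1 1 2 3 5 7 11 14 20 26 35 44 58 71 90 110 136 163 199; ≤7: 1 1 2 3 5 7 11 15 21 28 38 49 65 82 105 131 164 201 248; ≤8: 1 1 2 3 5 7 11 15 22 29 40 52 70 89 116 146 186 230 288. r_8(18) = 288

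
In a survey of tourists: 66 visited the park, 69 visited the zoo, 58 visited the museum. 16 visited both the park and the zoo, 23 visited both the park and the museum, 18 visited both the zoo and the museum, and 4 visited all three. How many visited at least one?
|A∪B∪C| = 66+69+58-16-23-18+4 = 140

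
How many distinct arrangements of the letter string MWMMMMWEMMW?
11! / (7! × 1! × 3!) = 1320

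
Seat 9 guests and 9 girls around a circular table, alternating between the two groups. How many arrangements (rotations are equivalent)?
Fix one of the guests: (9-1)! ways for the remaining guests, × 9! ways for the girls = 40320 × 362880 = 14631321600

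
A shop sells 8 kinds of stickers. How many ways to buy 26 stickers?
C(26+8-1, 8-1) = C(33, 7) = 4272048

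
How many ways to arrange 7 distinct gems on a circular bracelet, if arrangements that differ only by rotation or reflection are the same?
(7-1)!/2 = 720/2 = 360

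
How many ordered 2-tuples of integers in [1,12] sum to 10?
Coefficient of x^10 in (x + x² + ... + x^12)^2. By inclusion-exclusion on dice exceeding 12: Σ_j (-1)^j C(2,j)·C(10-1-12j, 1) = C(2,0)·C(9,1) = 1·9 = 9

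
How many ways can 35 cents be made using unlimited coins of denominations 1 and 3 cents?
Coefficient of x^35 in 1/(1-x^1) · 1/(1-x^3). Use j coins of 3 for j = 0..⌊35/3⌋ = 11, the rest in 1s: 11 + 1 = 12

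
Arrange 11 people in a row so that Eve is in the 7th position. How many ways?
Fix one position: (11-1)! = 3628800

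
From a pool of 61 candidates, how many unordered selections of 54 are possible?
C(61,54) = 61!/(54!×7!) = 436270780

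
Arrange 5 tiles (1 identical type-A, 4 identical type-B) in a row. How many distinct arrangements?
5! / (1! × 4!) = 5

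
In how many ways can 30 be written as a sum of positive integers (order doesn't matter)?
Pentagonal recurrence p(n) = p(n-1) + p(n-2) - p(n-5) - p(n-7) + p(n-12) + p(n-15) - ... gives p(0..29) = 1, 1, 2, 3, 5, 7, 11, 15, 22, 30, 42, 56, 77, 101, 135, 176, 231, 297, 385, 490, 627, 792, 1002, 1255, 1575, 1958, 2436, 3010, 3718, 4565. p(30) = p(29) + p(28) - p(25) - p(23) + p(18) + p(15) - p(8) - p(4) = 4565 + 3718 - 1958 - 1255 + 385 + 176 - 22 - 5 = 5604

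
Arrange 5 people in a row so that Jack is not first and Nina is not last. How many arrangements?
By inclusion-exclusion: 5! - 2×(5-1)! + (5-2)! = 120 - 48 + 6 = 78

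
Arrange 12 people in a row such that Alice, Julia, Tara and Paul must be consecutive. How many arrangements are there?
Treat the 4 as one block: (12-4+1)! × 4! = 362880 × 24 = 8709120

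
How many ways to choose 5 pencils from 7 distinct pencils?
C(7,5) = 7!/(5!×2!) = 21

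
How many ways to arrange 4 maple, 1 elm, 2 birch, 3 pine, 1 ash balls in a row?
11! / (4! × 1! × 2! × 3! × 1!) = 138600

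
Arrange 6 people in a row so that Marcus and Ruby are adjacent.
Treat as block: (6-1)! × 2! = 120 × 2 = 240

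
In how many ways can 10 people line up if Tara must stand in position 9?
Fix one position: (10-1)! = 362880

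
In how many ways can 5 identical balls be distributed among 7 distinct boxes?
C(5+7-1, 7-1) = C(11, 6) = 462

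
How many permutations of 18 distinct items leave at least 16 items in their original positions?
Exactly j fixed points: C(18,j)·!(18-j); sum over j ≥ 16 (derangement numbers via !m = (m-1)·(!(m-1) + !(m-2)): !0..!2 = 1, 0, 1). Σ_{j=16}^{18} C(18,j)·!(18-j) = C(18,16)·!2 + C(18,17)·!1 + C(18,18)·!0 = 153·1 + 18·0 + 1·1 = 154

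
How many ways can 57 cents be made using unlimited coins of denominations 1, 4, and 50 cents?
Coefficient of x^57 in 1/(1-x^1) · 1/(1-x^4) · 1/(1-x^50). Case on j = number of 50-cent coins (j = 0..1); remainder r = 57 - 50j is made from {1,4} in ⌊r/4⌋+1 ways. r = 57, 7 → 15 + 2 = 17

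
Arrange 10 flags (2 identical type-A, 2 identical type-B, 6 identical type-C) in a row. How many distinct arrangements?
10! / (2! × 2! × 6!) = 1260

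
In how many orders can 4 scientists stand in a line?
4! = 24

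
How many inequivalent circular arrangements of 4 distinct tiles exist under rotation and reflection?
(4-1)!/2 = 6/2 = 3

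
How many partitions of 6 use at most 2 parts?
By conjugation, equals partitions of 6 into parts ≤ 2. Let r_j(i) = number of partitions of i into parts ≤ j, for i = 0..6. r_1(i) = 1 for all i; r_j(i) = r_{j-1}(i) + r_j(i-j). Rows j = 2..2: ≤2: 1 1 2 2 3 3 4. r_2(6) = 4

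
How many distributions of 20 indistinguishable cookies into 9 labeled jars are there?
C(20+9-1, 9-1) = C(28, 8) = 3108105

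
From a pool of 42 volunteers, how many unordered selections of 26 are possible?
C(42,26) = 42!/(26!×16!) = 166509721602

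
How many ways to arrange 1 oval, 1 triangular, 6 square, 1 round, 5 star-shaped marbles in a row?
14! / (1! × 1! × 6! × 1! × 5!) = 1009008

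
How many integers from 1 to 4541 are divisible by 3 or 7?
⌊4541/3⌋ + ⌊4541/7⌋ - ⌊4541/21⌋ = 1513 + 648 - 216 = 1945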